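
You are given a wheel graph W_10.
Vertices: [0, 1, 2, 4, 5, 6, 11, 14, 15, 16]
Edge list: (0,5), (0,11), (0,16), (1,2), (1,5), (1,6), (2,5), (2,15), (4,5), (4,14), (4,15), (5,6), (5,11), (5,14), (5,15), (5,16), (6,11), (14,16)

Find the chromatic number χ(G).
χ(G) = 4

Clique number ω(G) = 3 (lower bound: χ ≥ ω).
Odd cycle [11, 0, 16, 14, 4, 15, 2, 1, 6] needs 3 colors (χ ≥ 3).
Vertex 5 is adjacent to every vertex of [0, 1, 2, 4, 6, 11, 14, 15, 16], which already need 3 colors among themselves, so 5 needs a new color (χ ≥ 4).
The coloring below uses 4 colors, so χ(G) = 4.
A valid 4-coloring: color 1: [5]; color 2: [1, 4, 11, 16]; color 3: [0, 6, 14, 15]; color 4: [2].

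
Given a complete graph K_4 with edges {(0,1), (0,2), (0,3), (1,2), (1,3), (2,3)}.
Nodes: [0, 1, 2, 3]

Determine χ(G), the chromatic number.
χ(G) = 4

Clique number ω(G) = 4 (lower bound: χ ≥ ω).
The clique on [0, 1, 2, 3] has size 4, forcing χ ≥ 4, and the coloring below uses 4 colors, so χ(G) = 4.
A valid 4-coloring: color 1: [3]; color 2: [1]; color 3: [2]; color 4: [0].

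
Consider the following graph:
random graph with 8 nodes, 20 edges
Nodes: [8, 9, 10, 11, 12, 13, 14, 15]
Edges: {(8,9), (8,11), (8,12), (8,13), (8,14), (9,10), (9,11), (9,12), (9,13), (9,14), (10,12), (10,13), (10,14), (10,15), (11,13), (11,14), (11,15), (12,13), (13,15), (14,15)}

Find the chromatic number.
χ(G) = 4

Clique number ω(G) = 4 (lower bound: χ ≥ ω).
The clique on [8, 9, 11, 13] has size 4, forcing χ ≥ 4, and the coloring below uses 4 colors, so χ(G) = 4.
A valid 4-coloring: color 1: [9, 15]; color 2: [13, 14]; color 3: [8, 10]; color 4: [11, 12].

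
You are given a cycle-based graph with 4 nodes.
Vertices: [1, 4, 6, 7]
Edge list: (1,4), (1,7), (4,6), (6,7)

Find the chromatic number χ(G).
χ(G) = 2

Clique number ω(G) = 2 (lower bound: χ ≥ ω).
The graph is bipartite (no odd cycle), so 2 colors suffice: χ(G) = 2.
A valid 2-coloring: color 1: [1, 6]; color 2: [4, 7].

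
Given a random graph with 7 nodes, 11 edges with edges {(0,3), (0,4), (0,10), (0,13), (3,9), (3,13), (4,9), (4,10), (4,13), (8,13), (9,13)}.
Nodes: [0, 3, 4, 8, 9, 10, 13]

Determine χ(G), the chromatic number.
Clique number ω(G) = 3 (lower bound: χ ≥ ω).
The clique on [0, 4, 10] has size 3, forcing χ ≥ 3, and the coloring below uses 3 colors, so χ(G) = 3.
A valid 3-coloring: color 1: [10, 13]; color 2: [3, 4, 8]; color 3: [0, 9].

χ(G) = 3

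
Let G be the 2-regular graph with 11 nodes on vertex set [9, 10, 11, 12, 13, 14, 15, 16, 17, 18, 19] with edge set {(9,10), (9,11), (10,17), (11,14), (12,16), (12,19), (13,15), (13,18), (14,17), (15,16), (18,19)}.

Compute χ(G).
Clique number ω(G) = 2 (lower bound: χ ≥ ω).
Odd cycle [14, 11, 9, 10, 17] needs 3 colors (χ ≥ 3).
The coloring below uses 3 colors, so χ(G) = 3.
A valid 3-coloring: color 1: [10, 11, 12, 15, 18]; color 2: [9, 13, 16, 17, 19]; color 3: [14].

χ(G) = 3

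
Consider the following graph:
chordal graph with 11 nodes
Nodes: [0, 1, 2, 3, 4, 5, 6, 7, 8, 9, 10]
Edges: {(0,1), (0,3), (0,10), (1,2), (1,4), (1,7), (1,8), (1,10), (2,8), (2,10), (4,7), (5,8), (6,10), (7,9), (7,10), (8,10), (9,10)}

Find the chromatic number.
χ(G) = 4

Clique number ω(G) = 4 (lower bound: χ ≥ ω).
The clique on [1, 2, 8, 10] has size 4, forcing χ ≥ 4, and the coloring below uses 4 colors, so χ(G) = 4.
A valid 4-coloring: color 1: [3, 4, 5, 10]; color 2: [1, 6, 9]; color 3: [0, 7, 8]; color 4: [2].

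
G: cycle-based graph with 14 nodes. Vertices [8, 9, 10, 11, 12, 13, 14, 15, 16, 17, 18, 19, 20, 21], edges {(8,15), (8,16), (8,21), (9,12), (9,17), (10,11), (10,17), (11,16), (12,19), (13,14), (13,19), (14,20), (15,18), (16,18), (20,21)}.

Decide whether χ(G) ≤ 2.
Yes, G is 2-colorable

A valid 2-coloring: color 1: [8, 11, 12, 13, 17, 18, 20]; color 2: [9, 10, 14, 15, 16, 19, 21].
(χ(G) = 2 ≤ 2.)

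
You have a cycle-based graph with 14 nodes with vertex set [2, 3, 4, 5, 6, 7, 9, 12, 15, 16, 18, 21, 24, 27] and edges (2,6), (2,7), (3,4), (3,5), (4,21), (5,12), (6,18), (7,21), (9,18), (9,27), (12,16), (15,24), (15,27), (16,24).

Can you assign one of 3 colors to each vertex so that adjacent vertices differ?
Yes, G is 3-colorable

A valid 3-coloring: color 1: [4, 5, 6, 7, 9, 15, 16]; color 2: [2, 3, 12, 18, 21, 24, 27].
(χ(G) = 2 ≤ 3.)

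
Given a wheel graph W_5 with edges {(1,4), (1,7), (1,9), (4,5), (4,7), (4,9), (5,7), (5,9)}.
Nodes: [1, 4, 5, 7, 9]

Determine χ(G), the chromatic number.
χ(G) = 3

Clique number ω(G) = 3 (lower bound: χ ≥ ω).
The clique on [1, 4, 9] has size 3, forcing χ ≥ 3, and the coloring below uses 3 colors, so χ(G) = 3.
A valid 3-coloring: color 1: [4]; color 2: [7, 9]; color 3: [1, 5].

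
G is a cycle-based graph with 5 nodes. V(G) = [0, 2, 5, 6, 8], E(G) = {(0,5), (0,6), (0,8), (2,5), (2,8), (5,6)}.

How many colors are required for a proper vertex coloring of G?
Clique number ω(G) = 3 (lower bound: χ ≥ ω).
The clique on [0, 5, 6] has size 3, forcing χ ≥ 3, and the coloring below uses 3 colors, so χ(G) = 3.
A valid 3-coloring: color 1: [5, 8]; color 2: [0, 2]; color 3: [6].

χ(G) = 3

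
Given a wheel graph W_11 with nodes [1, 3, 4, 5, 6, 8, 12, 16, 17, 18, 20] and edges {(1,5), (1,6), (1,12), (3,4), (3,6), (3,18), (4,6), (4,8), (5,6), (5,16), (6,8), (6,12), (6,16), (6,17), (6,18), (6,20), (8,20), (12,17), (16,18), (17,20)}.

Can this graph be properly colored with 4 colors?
A valid 4-coloring: color 1: [6]; color 2: [4, 5, 12, 18, 20]; color 3: [1, 3, 8, 16, 17].
(χ(G) = 3 ≤ 4.)

Yes, G is 4-colorable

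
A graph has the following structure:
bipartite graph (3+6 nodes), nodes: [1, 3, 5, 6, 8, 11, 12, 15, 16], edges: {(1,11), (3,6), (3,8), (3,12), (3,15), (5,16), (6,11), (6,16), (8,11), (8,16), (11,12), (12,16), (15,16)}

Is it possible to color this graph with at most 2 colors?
A valid 2-coloring: color 1: [3, 11, 16]; color 2: [1, 5, 6, 8, 12, 15].
(χ(G) = 2 ≤ 2.)

Yes, G is 2-colorable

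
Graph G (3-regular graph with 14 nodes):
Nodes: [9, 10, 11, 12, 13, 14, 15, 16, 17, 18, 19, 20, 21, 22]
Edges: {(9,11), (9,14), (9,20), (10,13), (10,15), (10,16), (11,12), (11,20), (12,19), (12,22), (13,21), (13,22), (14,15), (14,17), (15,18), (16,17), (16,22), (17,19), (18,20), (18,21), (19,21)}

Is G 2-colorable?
No, G is not 2-colorable

The clique on vertices [9, 11, 20] has size 3 > 2, so it alone needs 3 colors.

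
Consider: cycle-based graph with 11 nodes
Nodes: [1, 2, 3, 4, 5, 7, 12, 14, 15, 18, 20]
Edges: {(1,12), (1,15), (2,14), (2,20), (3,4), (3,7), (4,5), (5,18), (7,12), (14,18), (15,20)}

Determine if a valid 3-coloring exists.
A valid 3-coloring: color 1: [2, 4, 7, 15, 18]; color 2: [3, 5, 12, 14, 20]; color 3: [1].
(χ(G) = 3 ≤ 3.)

Yes, G is 3-colorable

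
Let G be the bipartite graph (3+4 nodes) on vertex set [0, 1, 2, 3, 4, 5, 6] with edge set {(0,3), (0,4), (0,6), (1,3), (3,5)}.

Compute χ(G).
Clique number ω(G) = 2 (lower bound: χ ≥ ω).
The graph is bipartite (no odd cycle), so 2 colors suffice: χ(G) = 2.
A valid 2-coloring: color 1: [0, 1, 2, 5]; color 2: [3, 4, 6].

χ(G) = 2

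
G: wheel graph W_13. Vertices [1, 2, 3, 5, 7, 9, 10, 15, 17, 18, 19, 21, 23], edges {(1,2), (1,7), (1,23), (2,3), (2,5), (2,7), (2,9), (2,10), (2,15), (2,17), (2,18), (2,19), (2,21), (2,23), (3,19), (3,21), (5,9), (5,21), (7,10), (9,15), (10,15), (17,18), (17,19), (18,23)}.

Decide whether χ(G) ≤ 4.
A valid 4-coloring: color 1: [2]; color 2: [3, 5, 7, 15, 17, 23]; color 3: [1, 9, 10, 18, 19, 21].
(χ(G) = 3 ≤ 4.)

Yes, G is 4-colorable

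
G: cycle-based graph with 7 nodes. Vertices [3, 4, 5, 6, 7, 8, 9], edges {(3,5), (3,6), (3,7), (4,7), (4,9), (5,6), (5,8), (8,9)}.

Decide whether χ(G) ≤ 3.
Yes, G is 3-colorable

A valid 3-coloring: color 1: [3, 4, 8]; color 2: [5, 7, 9]; color 3: [6].
(χ(G) = 3 ≤ 3.)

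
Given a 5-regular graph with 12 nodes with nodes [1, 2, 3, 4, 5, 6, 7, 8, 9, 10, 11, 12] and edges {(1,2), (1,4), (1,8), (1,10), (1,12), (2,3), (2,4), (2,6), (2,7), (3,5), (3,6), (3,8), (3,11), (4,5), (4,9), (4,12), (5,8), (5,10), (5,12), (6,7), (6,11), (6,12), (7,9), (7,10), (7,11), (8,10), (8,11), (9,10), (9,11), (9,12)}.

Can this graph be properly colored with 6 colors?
A valid 6-coloring: color 1: [6, 8, 9]; color 2: [3, 10, 12]; color 3: [2, 5, 11]; color 4: [1, 7]; color 5: [4].
(χ(G) = 4 ≤ 6.)

Yes, G is 6-colorable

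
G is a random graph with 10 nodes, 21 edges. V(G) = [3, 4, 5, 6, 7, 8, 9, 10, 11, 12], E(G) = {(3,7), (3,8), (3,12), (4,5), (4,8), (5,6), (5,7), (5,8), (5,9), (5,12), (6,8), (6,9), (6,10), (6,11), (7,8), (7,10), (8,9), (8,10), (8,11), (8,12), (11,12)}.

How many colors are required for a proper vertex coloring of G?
Clique number ω(G) = 4 (lower bound: χ ≥ ω).
The clique on [5, 6, 8, 9] has size 4, forcing χ ≥ 4, and the coloring below uses 4 colors, so χ(G) = 4.
A valid 4-coloring: color 1: [8]; color 2: [3, 5, 10, 11]; color 3: [4, 6, 7, 12]; color 4: [9].

χ(G) = 4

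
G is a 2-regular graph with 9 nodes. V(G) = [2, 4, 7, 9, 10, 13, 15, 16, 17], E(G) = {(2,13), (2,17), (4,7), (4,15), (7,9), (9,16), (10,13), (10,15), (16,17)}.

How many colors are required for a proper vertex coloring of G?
Clique number ω(G) = 2 (lower bound: χ ≥ ω).
Odd cycle [15, 4, 7, 9, 16, 17, 2, 13, 10] needs 3 colors (χ ≥ 3).
The coloring below uses 3 colors, so χ(G) = 3.
A valid 3-coloring: color 1: [4, 9, 13, 17]; color 2: [2, 7, 10, 16]; color 3: [15].

χ(G) = 3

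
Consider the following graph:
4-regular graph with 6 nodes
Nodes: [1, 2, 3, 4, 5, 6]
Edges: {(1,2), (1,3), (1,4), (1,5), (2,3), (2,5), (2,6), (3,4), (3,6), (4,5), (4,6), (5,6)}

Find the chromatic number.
χ(G) = 3

Clique number ω(G) = 3 (lower bound: χ ≥ ω).
The clique on [1, 2, 3] has size 3, forcing χ ≥ 3, and the coloring below uses 3 colors, so χ(G) = 3.
A valid 3-coloring: color 1: [1, 6]; color 2: [2, 4]; color 3: [3, 5].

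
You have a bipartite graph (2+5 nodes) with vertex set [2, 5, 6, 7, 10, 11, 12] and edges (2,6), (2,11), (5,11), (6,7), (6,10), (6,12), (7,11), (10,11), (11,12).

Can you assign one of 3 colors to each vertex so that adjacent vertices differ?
Yes, G is 3-colorable

A valid 3-coloring: color 1: [6, 11]; color 2: [2, 5, 7, 10, 12].
(χ(G) = 2 ≤ 3.)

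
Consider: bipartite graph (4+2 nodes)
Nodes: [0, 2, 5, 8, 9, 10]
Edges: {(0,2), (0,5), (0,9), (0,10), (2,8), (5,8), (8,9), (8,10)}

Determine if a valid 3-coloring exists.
A valid 3-coloring: color 1: [0, 8]; color 2: [2, 5, 9, 10].
(χ(G) = 2 ≤ 3.)

Yes, G is 3-colorable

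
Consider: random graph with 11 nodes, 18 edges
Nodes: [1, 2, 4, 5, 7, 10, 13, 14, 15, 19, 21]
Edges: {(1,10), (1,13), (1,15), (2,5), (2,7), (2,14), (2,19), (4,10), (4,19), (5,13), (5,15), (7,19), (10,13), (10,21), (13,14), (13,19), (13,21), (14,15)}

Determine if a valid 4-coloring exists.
Yes, G is 4-colorable

A valid 4-coloring: color 1: [2, 4, 13, 15]; color 2: [5, 10, 14, 19]; color 3: [1, 7, 21].
(χ(G) = 3 ≤ 4.)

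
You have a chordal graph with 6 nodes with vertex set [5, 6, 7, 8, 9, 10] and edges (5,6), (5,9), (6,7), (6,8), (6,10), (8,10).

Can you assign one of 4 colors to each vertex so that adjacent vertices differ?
A valid 4-coloring: color 1: [6, 9]; color 2: [5, 7, 10]; color 3: [8].
(χ(G) = 3 ≤ 4.)

Yes, G is 4-colorable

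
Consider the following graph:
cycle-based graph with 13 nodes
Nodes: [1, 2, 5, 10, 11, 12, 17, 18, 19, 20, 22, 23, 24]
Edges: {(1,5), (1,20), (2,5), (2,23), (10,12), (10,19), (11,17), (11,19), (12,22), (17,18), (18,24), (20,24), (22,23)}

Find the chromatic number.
χ(G) = 3

Clique number ω(G) = 2 (lower bound: χ ≥ ω).
Odd cycle [22, 23, 2, 5, 1, 20, 24, 18, 17, 11, 19, 10, 12] needs 3 colors (χ ≥ 3).
The coloring below uses 3 colors, so χ(G) = 3.
A valid 3-coloring: color 1: [1, 2, 10, 17, 22, 24]; color 2: [5, 11, 12, 18, 20, 23]; color 3: [19].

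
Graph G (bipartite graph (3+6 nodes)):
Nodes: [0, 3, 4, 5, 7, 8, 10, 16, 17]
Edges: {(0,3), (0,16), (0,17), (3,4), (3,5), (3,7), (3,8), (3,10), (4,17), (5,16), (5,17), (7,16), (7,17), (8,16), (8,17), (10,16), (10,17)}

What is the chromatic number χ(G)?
χ(G) = 2

Clique number ω(G) = 2 (lower bound: χ ≥ ω).
The graph is bipartite (no odd cycle), so 2 colors suffice: χ(G) = 2.
A valid 2-coloring: color 1: [3, 16, 17]; color 2: [0, 4, 5, 7, 8, 10].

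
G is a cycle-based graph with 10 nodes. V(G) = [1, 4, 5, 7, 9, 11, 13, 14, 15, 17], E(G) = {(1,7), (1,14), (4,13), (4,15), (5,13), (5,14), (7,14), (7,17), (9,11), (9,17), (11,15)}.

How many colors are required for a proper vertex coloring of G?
χ(G) = 3

Clique number ω(G) = 3 (lower bound: χ ≥ ω).
The clique on [1, 7, 14] has size 3, forcing χ ≥ 3, and the coloring below uses 3 colors, so χ(G) = 3.
A valid 3-coloring: color 1: [7, 9, 13, 15]; color 2: [4, 11, 14, 17]; color 3: [1, 5].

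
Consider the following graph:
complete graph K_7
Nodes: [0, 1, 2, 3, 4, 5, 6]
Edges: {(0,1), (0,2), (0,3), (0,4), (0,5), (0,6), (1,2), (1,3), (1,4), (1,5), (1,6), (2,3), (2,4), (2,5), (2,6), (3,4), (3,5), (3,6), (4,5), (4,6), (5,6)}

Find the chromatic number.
χ(G) = 7

Clique number ω(G) = 7 (lower bound: χ ≥ ω).
The clique on [0, 1, 2, 3, 4, 5, 6] has size 7, forcing χ ≥ 7, and the coloring below uses 7 colors, so χ(G) = 7.
A valid 7-coloring: color 1: [4]; color 2: [1]; color 3: [0]; color 4: [2]; color 5: [5]; color 6: [3]; color 7: [6].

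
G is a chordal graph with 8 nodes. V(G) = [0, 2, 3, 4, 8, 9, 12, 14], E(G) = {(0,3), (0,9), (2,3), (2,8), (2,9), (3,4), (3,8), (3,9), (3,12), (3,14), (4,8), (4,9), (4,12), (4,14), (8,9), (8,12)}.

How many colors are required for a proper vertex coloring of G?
Clique number ω(G) = 4 (lower bound: χ ≥ ω).
The clique on [2, 3, 8, 9] has size 4, forcing χ ≥ 4, and the coloring below uses 4 colors, so χ(G) = 4.
A valid 4-coloring: color 1: [3]; color 2: [0, 2, 4]; color 3: [8, 14]; color 4: [9, 12].

χ(G) = 4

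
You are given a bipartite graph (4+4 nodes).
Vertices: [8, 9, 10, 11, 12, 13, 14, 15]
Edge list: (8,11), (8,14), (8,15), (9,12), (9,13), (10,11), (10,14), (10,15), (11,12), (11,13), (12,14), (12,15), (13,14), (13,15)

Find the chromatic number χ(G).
Clique number ω(G) = 2 (lower bound: χ ≥ ω).
The graph is bipartite (no odd cycle), so 2 colors suffice: χ(G) = 2.
A valid 2-coloring: color 1: [8, 10, 12, 13]; color 2: [9, 11, 14, 15].

χ(G) = 2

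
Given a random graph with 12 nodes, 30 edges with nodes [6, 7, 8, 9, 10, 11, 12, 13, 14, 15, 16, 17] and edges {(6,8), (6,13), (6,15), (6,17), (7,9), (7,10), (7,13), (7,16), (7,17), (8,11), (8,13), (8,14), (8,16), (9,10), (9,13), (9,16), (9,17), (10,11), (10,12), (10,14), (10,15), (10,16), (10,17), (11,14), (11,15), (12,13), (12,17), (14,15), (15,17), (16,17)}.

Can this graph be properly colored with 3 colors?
The clique on vertices [7, 9, 10, 16, 17] has size 5 > 3, so it alone needs 5 colors.

No, G is not 3-colorable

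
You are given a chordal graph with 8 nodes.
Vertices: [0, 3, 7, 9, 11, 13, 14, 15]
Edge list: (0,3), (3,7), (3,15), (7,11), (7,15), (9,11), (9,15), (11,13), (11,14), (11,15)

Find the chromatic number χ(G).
χ(G) = 3

Clique number ω(G) = 3 (lower bound: χ ≥ ω).
The clique on [9, 11, 15] has size 3, forcing χ ≥ 3, and the coloring below uses 3 colors, so χ(G) = 3.
A valid 3-coloring: color 1: [3, 11]; color 2: [0, 13, 14, 15]; color 3: [7, 9].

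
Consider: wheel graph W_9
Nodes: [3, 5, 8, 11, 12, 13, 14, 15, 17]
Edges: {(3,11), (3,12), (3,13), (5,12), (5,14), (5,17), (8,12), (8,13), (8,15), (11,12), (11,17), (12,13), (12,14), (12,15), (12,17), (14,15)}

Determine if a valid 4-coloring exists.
Yes, G is 4-colorable

A valid 4-coloring: color 1: [12]; color 2: [3, 8, 14, 17]; color 3: [5, 11, 13, 15].
(χ(G) = 3 ≤ 4.)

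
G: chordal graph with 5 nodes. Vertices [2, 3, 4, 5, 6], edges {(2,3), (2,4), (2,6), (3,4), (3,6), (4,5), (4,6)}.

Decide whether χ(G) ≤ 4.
Yes, G is 4-colorable

A valid 4-coloring: color 1: [4]; color 2: [2, 5]; color 3: [6]; color 4: [3].
(χ(G) = 4 ≤ 4.)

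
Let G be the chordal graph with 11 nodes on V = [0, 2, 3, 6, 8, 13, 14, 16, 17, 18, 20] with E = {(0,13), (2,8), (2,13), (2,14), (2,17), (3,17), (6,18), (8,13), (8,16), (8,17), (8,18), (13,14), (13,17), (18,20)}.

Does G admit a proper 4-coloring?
A valid 4-coloring: color 1: [0, 3, 6, 8, 14, 20]; color 2: [13, 16, 18]; color 3: [2]; color 4: [17].
(χ(G) = 4 ≤ 4.)

Yes, G is 4-colorable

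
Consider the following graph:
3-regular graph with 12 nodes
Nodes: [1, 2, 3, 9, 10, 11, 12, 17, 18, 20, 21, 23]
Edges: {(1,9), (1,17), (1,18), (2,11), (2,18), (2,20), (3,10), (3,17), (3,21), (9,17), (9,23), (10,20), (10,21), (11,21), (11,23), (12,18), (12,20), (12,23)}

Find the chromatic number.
Clique number ω(G) = 3 (lower bound: χ ≥ ω).
The clique on [1, 9, 17] has size 3, forcing χ ≥ 3, and the coloring below uses 3 colors, so χ(G) = 3.
A valid 3-coloring: color 1: [3, 9, 11, 18, 20]; color 2: [2, 10, 12, 17]; color 3: [1, 21, 23].

χ(G) = 3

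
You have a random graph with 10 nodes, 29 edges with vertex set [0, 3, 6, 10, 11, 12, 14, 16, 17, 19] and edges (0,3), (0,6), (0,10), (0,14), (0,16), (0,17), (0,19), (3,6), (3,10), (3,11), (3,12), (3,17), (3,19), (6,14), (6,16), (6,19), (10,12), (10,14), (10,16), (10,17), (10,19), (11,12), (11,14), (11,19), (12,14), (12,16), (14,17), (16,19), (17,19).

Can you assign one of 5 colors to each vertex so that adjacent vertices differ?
Yes, G is 5-colorable

A valid 5-coloring: color 1: [3, 14, 16]; color 2: [6, 10, 11]; color 3: [0, 12]; color 4: [19]; color 5: [17].
(χ(G) = 5 ≤ 5.)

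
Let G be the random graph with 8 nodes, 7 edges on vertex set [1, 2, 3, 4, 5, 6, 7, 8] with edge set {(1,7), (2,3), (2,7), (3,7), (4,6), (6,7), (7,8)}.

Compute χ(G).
χ(G) = 3

Clique number ω(G) = 3 (lower bound: χ ≥ ω).
The clique on [2, 3, 7] has size 3, forcing χ ≥ 3, and the coloring below uses 3 colors, so χ(G) = 3.
A valid 3-coloring: color 1: [4, 5, 7]; color 2: [1, 2, 6, 8]; color 3: [3].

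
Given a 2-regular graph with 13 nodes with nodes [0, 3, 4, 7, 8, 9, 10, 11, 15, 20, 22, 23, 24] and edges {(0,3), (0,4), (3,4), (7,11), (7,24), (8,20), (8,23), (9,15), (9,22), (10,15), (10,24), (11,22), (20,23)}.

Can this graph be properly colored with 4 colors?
A valid 4-coloring: color 1: [0, 7, 8, 10, 22]; color 2: [4, 9, 11, 23, 24]; color 3: [3, 15, 20].
(χ(G) = 3 ≤ 4.)

Yes, G is 4-colorable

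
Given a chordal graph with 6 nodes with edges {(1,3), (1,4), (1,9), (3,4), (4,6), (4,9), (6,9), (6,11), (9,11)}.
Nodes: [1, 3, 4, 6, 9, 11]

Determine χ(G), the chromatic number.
χ(G) = 3

Clique number ω(G) = 3 (lower bound: χ ≥ ω).
The clique on [6, 9, 11] has size 3, forcing χ ≥ 3, and the coloring below uses 3 colors, so χ(G) = 3.
A valid 3-coloring: color 1: [3, 9]; color 2: [4, 11]; color 3: [1, 6].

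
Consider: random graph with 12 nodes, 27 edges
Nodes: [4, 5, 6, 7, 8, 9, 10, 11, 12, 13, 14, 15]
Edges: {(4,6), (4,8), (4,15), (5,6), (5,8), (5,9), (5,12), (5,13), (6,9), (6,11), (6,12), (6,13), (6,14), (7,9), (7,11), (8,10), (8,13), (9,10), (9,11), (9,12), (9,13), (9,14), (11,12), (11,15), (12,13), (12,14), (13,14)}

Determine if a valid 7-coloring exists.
Yes, G is 7-colorable

A valid 7-coloring: color 1: [8, 9, 15]; color 2: [6, 7, 10]; color 3: [4, 11, 13]; color 4: [12]; color 5: [5, 14].
(χ(G) = 5 ≤ 7.)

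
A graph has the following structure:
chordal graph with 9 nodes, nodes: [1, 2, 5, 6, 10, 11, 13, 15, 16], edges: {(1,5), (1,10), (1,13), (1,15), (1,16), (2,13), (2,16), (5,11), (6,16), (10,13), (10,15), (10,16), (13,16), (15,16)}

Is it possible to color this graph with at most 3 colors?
The clique on vertices [1, 10, 13, 16] has size 4 > 3, so it alone needs 4 colors.

No, G is not 3-colorable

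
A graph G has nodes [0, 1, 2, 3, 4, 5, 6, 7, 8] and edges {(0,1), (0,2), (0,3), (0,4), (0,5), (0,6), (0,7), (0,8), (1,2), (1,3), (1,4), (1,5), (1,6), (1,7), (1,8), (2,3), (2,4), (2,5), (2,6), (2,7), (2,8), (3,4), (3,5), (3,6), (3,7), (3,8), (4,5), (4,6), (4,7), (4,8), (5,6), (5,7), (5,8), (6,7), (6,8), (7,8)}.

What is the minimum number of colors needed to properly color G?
Clique number ω(G) = 9 (lower bound: χ ≥ ω).
The clique on [0, 1, 2, 3, 4, 5, 6, 7, 8] has size 9, forcing χ ≥ 9, and the coloring below uses 9 colors, so χ(G) = 9.
A valid 9-coloring: color 1: [2]; color 2: [1]; color 3: [8]; color 4: [7]; color 5: [6]; color 6: [4]; color 7: [0]; color 8: [3]; color 9: [5].

χ(G) = 9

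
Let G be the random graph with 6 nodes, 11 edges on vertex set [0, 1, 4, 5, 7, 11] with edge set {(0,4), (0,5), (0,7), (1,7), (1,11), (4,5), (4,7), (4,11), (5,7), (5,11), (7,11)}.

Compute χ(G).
χ(G) = 4

Clique number ω(G) = 4 (lower bound: χ ≥ ω).
The clique on [0, 4, 5, 7] has size 4, forcing χ ≥ 4, and the coloring below uses 4 colors, so χ(G) = 4.
A valid 4-coloring: color 1: [7]; color 2: [1, 4]; color 3: [5]; color 4: [0, 11].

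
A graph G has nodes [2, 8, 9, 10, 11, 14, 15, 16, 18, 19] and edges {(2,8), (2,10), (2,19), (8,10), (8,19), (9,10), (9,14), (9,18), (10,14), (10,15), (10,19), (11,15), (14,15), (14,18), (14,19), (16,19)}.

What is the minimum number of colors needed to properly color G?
χ(G) = 4

Clique number ω(G) = 4 (lower bound: χ ≥ ω).
The clique on [2, 8, 10, 19] has size 4, forcing χ ≥ 4, and the coloring below uses 4 colors, so χ(G) = 4.
A valid 4-coloring: color 1: [10, 11, 16, 18]; color 2: [9, 15, 19]; color 3: [8, 14]; color 4: [2].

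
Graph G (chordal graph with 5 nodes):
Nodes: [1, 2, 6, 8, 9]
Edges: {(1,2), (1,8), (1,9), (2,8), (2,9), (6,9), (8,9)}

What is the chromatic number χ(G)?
Clique number ω(G) = 4 (lower bound: χ ≥ ω).
The clique on [1, 2, 8, 9] has size 4, forcing χ ≥ 4, and the coloring below uses 4 colors, so χ(G) = 4.
A valid 4-coloring: color 1: [9]; color 2: [6, 8]; color 3: [2]; color 4: [1].

χ(G) = 4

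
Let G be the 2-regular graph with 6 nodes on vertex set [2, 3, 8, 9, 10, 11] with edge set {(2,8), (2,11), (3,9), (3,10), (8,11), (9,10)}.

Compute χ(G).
Clique number ω(G) = 3 (lower bound: χ ≥ ω).
The clique on [3, 9, 10] has size 3, forcing χ ≥ 3, and the coloring below uses 3 colors, so χ(G) = 3.
A valid 3-coloring: color 1: [9, 11]; color 2: [2, 3]; color 3: [8, 10].

χ(G) = 3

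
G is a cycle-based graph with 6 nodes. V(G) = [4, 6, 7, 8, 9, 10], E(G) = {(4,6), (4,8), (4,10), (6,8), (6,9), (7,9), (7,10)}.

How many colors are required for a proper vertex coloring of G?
Clique number ω(G) = 3 (lower bound: χ ≥ ω).
The clique on [4, 6, 8] has size 3, forcing χ ≥ 3, and the coloring below uses 3 colors, so χ(G) = 3.
A valid 3-coloring: color 1: [6, 10]; color 2: [4, 7]; color 3: [8, 9].

χ(G) = 3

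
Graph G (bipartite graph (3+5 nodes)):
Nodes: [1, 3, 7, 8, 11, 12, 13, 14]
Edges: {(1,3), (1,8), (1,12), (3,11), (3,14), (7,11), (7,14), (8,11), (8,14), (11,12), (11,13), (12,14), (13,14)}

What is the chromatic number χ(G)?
Clique number ω(G) = 2 (lower bound: χ ≥ ω).
The graph is bipartite (no odd cycle), so 2 colors suffice: χ(G) = 2.
A valid 2-coloring: color 1: [1, 11, 14]; color 2: [3, 7, 8, 12, 13].

χ(G) = 2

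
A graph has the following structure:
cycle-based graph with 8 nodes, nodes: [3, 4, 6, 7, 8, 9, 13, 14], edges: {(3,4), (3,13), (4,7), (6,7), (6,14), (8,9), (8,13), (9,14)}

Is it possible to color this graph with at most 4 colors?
Yes, G is 4-colorable

A valid 4-coloring: color 1: [4, 6, 9, 13]; color 2: [3, 7, 8, 14].
(χ(G) = 2 ≤ 4.)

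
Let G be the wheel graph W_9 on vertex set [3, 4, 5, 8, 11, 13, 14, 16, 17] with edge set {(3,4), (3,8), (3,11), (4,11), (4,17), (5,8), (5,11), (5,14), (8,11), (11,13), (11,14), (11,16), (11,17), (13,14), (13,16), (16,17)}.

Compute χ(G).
Clique number ω(G) = 3 (lower bound: χ ≥ ω).
The clique on [3, 8, 11] has size 3, forcing χ ≥ 3, and the coloring below uses 3 colors, so χ(G) = 3.
A valid 3-coloring: color 1: [11]; color 2: [3, 5, 13, 17]; color 3: [4, 8, 14, 16].

χ(G) = 3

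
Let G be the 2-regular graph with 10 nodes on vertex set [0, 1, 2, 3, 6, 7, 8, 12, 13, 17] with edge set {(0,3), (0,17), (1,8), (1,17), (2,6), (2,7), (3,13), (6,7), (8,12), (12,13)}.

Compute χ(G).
χ(G) = 3

Clique number ω(G) = 3 (lower bound: χ ≥ ω).
The clique on [2, 6, 7] has size 3, forcing χ ≥ 3, and the coloring below uses 3 colors, so χ(G) = 3.
A valid 3-coloring: color 1: [2, 3, 12, 17]; color 2: [0, 1, 6, 13]; color 3: [7, 8].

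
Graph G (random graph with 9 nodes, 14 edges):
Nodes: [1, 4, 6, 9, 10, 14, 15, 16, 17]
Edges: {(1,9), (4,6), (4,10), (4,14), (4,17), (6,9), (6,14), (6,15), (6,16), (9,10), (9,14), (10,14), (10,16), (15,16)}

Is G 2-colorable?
No, G is not 2-colorable

The clique on vertices [9, 10, 14] has size 3 > 2, so it alone needs 3 colors.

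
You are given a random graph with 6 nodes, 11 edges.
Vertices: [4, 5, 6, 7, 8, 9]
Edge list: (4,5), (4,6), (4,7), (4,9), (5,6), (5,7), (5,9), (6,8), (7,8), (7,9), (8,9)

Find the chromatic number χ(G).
χ(G) = 4

Clique number ω(G) = 4 (lower bound: χ ≥ ω).
The clique on [4, 5, 7, 9] has size 4, forcing χ ≥ 4, and the coloring below uses 4 colors, so χ(G) = 4.
A valid 4-coloring: color 1: [6, 9]; color 2: [4, 8]; color 3: [5]; color 4: [7].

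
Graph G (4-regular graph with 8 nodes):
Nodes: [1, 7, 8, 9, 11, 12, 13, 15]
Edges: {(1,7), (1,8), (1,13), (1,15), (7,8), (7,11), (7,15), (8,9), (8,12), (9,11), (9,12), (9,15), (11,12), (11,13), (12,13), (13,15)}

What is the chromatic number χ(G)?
χ(G) = 3

Clique number ω(G) = 3 (lower bound: χ ≥ ω).
The clique on [1, 7, 8] has size 3, forcing χ ≥ 3, and the coloring below uses 3 colors, so χ(G) = 3.
A valid 3-coloring: color 1: [1, 12]; color 2: [8, 11, 15]; color 3: [7, 9, 13].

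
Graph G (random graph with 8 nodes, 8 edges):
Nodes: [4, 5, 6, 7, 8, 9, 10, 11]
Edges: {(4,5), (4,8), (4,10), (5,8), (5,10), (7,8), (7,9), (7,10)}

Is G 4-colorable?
A valid 4-coloring: color 1: [5, 6, 7, 11]; color 2: [8, 9, 10]; color 3: [4].
(χ(G) = 3 ≤ 4.)

Yes, G is 4-colorable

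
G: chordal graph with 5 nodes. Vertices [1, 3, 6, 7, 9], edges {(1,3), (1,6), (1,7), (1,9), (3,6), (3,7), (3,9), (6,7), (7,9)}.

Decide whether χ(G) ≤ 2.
The clique on vertices [1, 3, 7, 9] has size 4 > 2, so it alone needs 4 colors.

No, G is not 2-colorable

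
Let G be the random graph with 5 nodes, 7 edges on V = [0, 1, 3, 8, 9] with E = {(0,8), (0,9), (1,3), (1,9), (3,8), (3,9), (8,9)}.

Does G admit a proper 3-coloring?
Yes, G is 3-colorable

A valid 3-coloring: color 1: [9]; color 2: [0, 3]; color 3: [1, 8].
(χ(G) = 3 ≤ 3.)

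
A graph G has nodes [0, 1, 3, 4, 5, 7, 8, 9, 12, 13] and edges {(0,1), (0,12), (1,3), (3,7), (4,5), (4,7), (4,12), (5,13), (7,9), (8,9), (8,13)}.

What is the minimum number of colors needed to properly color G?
χ(G) = 2

Clique number ω(G) = 2 (lower bound: χ ≥ ω).
The graph is bipartite (no odd cycle), so 2 colors suffice: χ(G) = 2.
A valid 2-coloring: color 1: [1, 5, 7, 8, 12]; color 2: [0, 3, 4, 9, 13].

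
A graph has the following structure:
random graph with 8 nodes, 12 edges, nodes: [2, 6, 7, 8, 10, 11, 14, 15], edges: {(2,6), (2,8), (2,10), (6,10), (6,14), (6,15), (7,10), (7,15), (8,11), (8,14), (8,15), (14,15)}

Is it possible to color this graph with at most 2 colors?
The clique on vertices [8, 14, 15] has size 3 > 2, so it alone needs 3 colors.

No, G is not 2-colorable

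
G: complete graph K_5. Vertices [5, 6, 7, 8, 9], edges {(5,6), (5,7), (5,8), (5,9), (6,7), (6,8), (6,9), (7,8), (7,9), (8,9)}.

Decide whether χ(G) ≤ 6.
Yes, G is 6-colorable

A valid 6-coloring: color 1: [9]; color 2: [5]; color 3: [6]; color 4: [7]; color 5: [8].
(χ(G) = 5 ≤ 6.)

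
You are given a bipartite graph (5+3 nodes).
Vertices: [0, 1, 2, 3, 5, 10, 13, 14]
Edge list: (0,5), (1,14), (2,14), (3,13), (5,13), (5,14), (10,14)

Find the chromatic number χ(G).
Clique number ω(G) = 2 (lower bound: χ ≥ ω).
The graph is bipartite (no odd cycle), so 2 colors suffice: χ(G) = 2.
A valid 2-coloring: color 1: [0, 13, 14]; color 2: [1, 2, 3, 5, 10].

χ(G) = 2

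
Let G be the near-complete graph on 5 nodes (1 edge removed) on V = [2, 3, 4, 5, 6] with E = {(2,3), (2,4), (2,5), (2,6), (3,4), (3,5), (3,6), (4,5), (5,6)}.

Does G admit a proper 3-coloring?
No, G is not 3-colorable

The clique on vertices [2, 3, 4, 5] has size 4 > 3, so it alone needs 4 colors.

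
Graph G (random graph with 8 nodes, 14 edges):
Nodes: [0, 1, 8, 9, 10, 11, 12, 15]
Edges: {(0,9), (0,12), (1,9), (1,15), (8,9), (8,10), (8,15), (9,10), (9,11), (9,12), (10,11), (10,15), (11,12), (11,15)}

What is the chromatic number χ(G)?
Clique number ω(G) = 3 (lower bound: χ ≥ ω).
The clique on [0, 9, 12] has size 3, forcing χ ≥ 3, and the coloring below uses 3 colors, so χ(G) = 3.
A valid 3-coloring: color 1: [9, 15]; color 2: [0, 1, 8, 11]; color 3: [10, 12].

χ(G) = 3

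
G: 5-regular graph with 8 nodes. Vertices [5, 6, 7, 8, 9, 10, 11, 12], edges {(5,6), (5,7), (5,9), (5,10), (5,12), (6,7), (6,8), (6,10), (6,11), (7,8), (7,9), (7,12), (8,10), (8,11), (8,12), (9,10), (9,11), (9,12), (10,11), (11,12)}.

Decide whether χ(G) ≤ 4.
Yes, G is 4-colorable

A valid 4-coloring: color 1: [10, 12]; color 2: [6, 9]; color 3: [7, 11]; color 4: [5, 8].
(χ(G) = 4 ≤ 4.)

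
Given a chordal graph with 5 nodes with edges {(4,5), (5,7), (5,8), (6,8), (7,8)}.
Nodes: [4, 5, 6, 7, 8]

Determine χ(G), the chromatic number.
χ(G) = 3

Clique number ω(G) = 3 (lower bound: χ ≥ ω).
The clique on [5, 7, 8] has size 3, forcing χ ≥ 3, and the coloring below uses 3 colors, so χ(G) = 3.
A valid 3-coloring: color 1: [4, 8]; color 2: [5, 6]; color 3: [7].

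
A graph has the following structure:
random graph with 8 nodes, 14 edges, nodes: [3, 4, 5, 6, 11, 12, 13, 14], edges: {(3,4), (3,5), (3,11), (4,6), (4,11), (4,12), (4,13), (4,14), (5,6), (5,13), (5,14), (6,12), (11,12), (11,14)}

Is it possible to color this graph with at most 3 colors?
A valid 3-coloring: color 1: [4, 5]; color 2: [6, 11, 13]; color 3: [3, 12, 14].
(χ(G) = 3 ≤ 3.)

Yes, G is 3-colorable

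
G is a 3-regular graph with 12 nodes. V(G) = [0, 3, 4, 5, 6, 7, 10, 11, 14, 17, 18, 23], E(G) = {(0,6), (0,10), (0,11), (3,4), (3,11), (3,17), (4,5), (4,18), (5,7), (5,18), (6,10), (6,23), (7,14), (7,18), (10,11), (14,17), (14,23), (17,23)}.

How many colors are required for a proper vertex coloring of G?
χ(G) = 3

Clique number ω(G) = 3 (lower bound: χ ≥ ω).
The clique on [0, 10, 11] has size 3, forcing χ ≥ 3, and the coloring below uses 3 colors, so χ(G) = 3.
A valid 3-coloring: color 1: [0, 3, 14, 18]; color 2: [4, 7, 10, 23]; color 3: [5, 6, 11, 17].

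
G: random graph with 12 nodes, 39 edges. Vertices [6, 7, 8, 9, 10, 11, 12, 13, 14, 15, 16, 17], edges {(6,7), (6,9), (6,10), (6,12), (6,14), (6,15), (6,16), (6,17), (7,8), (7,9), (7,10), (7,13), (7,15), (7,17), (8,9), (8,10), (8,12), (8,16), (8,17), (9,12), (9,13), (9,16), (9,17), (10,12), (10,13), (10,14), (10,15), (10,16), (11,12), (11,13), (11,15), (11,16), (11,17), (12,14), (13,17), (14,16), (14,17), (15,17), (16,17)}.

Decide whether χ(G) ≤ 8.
Yes, G is 8-colorable

A valid 8-coloring: color 1: [10, 17]; color 2: [6, 8, 11]; color 3: [7, 12, 16]; color 4: [9, 14, 15]; color 5: [13].
(χ(G) = 5 ≤ 8.)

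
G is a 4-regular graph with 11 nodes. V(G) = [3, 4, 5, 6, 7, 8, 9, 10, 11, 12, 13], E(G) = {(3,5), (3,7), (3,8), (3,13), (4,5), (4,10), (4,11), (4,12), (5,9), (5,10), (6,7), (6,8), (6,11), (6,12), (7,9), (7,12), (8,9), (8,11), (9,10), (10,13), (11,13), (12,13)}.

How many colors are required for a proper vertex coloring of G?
Clique number ω(G) = 3 (lower bound: χ ≥ ω).
The clique on [4, 5, 10] has size 3, forcing χ ≥ 3, and the coloring below uses 3 colors, so χ(G) = 3.
A valid 3-coloring: color 1: [3, 10, 11, 12]; color 2: [4, 6, 9, 13]; color 3: [5, 7, 8].

χ(G) = 3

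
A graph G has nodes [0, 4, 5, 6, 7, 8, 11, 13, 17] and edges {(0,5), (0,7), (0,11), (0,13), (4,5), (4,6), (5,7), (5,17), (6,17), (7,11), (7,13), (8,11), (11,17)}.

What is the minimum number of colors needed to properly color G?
Clique number ω(G) = 3 (lower bound: χ ≥ ω).
The clique on [0, 7, 13] has size 3, forcing χ ≥ 3, and the coloring below uses 3 colors, so χ(G) = 3.
A valid 3-coloring: color 1: [5, 6, 11, 13]; color 2: [0, 4, 8, 17]; color 3: [7].

χ(G) = 3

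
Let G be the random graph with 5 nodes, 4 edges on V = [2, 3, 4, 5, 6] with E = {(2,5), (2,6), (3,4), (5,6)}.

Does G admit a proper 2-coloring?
The clique on vertices [2, 5, 6] has size 3 > 2, so it alone needs 3 colors.

No, G is not 2-colorable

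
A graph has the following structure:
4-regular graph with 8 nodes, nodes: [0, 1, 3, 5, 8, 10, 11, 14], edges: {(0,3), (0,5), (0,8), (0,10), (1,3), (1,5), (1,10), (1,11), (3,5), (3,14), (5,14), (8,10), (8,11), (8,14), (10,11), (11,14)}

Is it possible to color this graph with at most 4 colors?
Yes, G is 4-colorable

A valid 4-coloring: color 1: [3, 8]; color 2: [10, 14]; color 3: [5, 11]; color 4: [0, 1].
(χ(G) = 4 ≤ 4.)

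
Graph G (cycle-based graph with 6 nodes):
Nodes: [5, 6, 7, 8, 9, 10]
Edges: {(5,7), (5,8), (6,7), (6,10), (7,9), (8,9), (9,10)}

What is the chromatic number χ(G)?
Clique number ω(G) = 2 (lower bound: χ ≥ ω).
The graph is bipartite (no odd cycle), so 2 colors suffice: χ(G) = 2.
A valid 2-coloring: color 1: [5, 6, 9]; color 2: [7, 8, 10].

χ(G) = 2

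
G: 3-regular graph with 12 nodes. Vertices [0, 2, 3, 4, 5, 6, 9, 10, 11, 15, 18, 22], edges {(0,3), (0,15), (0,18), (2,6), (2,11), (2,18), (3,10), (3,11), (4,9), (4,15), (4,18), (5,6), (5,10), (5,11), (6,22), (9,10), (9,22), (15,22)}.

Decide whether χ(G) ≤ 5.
A valid 5-coloring: color 1: [6, 9, 11, 15, 18]; color 2: [0, 2, 4, 10, 22]; color 3: [3, 5].
(χ(G) = 3 ≤ 5.)

Yes, G is 5-colorable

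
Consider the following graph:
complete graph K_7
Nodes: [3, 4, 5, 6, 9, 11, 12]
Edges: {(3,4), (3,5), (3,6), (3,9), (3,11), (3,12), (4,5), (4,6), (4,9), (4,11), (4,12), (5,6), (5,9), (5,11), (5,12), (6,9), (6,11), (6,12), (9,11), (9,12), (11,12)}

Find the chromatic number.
χ(G) = 7

Clique number ω(G) = 7 (lower bound: χ ≥ ω).
The clique on [3, 4, 5, 6, 9, 11, 12] has size 7, forcing χ ≥ 7, and the coloring below uses 7 colors, so χ(G) = 7.
A valid 7-coloring: color 1: [11]; color 2: [4]; color 3: [9]; color 4: [5]; color 5: [6]; color 6: [3]; color 7: [12].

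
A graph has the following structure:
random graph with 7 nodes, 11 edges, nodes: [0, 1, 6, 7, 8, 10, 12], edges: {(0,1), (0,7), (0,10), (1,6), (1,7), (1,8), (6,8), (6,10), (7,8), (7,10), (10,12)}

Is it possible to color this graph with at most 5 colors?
Yes, G is 5-colorable

A valid 5-coloring: color 1: [1, 10]; color 2: [6, 7, 12]; color 3: [0, 8].
(χ(G) = 3 ≤ 5.)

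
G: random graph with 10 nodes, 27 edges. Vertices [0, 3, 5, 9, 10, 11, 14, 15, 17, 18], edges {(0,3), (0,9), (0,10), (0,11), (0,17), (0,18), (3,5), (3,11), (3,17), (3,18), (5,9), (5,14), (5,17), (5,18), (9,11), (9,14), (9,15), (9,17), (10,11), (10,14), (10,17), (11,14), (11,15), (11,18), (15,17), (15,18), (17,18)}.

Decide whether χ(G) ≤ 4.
A valid 4-coloring: color 1: [11, 17]; color 2: [0, 5, 15]; color 3: [9, 10, 18]; color 4: [3, 14].
(χ(G) = 4 ≤ 4.)

Yes, G is 4-colorable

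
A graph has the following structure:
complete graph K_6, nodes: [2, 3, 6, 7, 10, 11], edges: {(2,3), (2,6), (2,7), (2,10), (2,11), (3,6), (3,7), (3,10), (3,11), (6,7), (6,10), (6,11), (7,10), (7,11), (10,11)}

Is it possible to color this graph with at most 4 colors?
No, G is not 4-colorable

The clique on vertices [2, 3, 6, 7, 10, 11] has size 6 > 4, so it alone needs 6 colors.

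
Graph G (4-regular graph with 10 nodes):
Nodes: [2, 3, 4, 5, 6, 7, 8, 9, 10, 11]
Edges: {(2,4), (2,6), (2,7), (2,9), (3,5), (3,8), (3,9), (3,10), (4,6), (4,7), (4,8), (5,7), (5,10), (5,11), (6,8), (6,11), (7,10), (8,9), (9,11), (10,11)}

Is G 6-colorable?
A valid 6-coloring: color 1: [2, 8, 11]; color 2: [4, 9, 10]; color 3: [3, 6, 7]; color 4: [5].
(χ(G) = 4 ≤ 6.)

Yes, G is 6-colorable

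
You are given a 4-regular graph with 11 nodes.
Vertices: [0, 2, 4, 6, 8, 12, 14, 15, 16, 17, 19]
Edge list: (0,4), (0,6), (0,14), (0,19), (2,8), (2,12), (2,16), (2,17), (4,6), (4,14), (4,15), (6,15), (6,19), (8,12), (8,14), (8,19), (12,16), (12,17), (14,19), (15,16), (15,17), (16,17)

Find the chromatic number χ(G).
Clique number ω(G) = 4 (lower bound: χ ≥ ω).
The clique on [2, 12, 16, 17] has size 4, forcing χ ≥ 4, and the coloring below uses 4 colors, so χ(G) = 4.
A valid 4-coloring: color 1: [0, 8, 17]; color 2: [6, 14, 16]; color 3: [4, 12, 19]; color 4: [2, 15].

χ(G) = 4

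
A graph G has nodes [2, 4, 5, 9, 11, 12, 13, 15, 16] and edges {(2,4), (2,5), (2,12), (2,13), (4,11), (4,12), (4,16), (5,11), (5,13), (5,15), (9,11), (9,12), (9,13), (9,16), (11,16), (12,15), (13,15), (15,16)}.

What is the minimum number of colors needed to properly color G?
Clique number ω(G) = 3 (lower bound: χ ≥ ω).
The clique on [2, 5, 13] has size 3, forcing χ ≥ 3, and the coloring below uses 3 colors, so χ(G) = 3.
A valid 3-coloring: color 1: [2, 11, 15]; color 2: [4, 5, 9]; color 3: [12, 13, 16].

χ(G) = 3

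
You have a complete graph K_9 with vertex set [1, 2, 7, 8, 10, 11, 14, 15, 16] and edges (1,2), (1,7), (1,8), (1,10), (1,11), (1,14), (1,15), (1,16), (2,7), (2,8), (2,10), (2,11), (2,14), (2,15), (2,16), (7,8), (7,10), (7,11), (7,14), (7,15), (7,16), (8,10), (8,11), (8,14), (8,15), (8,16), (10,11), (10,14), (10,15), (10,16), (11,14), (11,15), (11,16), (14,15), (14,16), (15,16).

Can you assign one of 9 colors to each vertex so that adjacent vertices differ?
A valid 9-coloring: color 1: [7]; color 2: [16]; color 3: [2]; color 4: [15]; color 5: [11]; color 6: [8]; color 7: [14]; color 8: [1]; color 9: [10].
(χ(G) = 9 ≤ 9.)

Yes, G is 9-colorable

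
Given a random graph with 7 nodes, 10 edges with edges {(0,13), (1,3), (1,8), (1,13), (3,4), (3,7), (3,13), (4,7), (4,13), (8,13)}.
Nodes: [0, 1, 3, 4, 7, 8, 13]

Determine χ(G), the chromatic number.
χ(G) = 3

Clique number ω(G) = 3 (lower bound: χ ≥ ω).
The clique on [1, 8, 13] has size 3, forcing χ ≥ 3, and the coloring below uses 3 colors, so χ(G) = 3.
A valid 3-coloring: color 1: [7, 13]; color 2: [0, 3, 8]; color 3: [1, 4].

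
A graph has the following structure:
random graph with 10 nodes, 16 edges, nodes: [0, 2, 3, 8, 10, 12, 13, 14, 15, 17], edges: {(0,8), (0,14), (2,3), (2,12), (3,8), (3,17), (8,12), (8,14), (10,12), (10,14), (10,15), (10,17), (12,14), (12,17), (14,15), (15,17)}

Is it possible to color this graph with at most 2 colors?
No, G is not 2-colorable

The clique on vertices [0, 8, 14] has size 3 > 2, so it alone needs 3 colors.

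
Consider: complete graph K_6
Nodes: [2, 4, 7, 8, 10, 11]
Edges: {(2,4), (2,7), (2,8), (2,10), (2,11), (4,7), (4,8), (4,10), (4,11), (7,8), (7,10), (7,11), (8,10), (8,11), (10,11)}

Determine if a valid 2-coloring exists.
No, G is not 2-colorable

The clique on vertices [2, 4, 7, 8, 10, 11] has size 6 > 2, so it alone needs 6 colors.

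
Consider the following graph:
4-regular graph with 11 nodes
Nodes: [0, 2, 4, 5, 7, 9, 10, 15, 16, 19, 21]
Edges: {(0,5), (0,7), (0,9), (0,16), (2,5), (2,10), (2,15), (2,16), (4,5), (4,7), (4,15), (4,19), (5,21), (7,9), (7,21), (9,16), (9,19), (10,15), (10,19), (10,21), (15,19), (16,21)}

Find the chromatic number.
χ(G) = 3

Clique number ω(G) = 3 (lower bound: χ ≥ ω).
The clique on [0, 9, 16] has size 3, forcing χ ≥ 3, and the coloring below uses 3 colors, so χ(G) = 3.
A valid 3-coloring: color 1: [4, 9, 10]; color 2: [5, 7, 15, 16]; color 3: [0, 2, 19, 21].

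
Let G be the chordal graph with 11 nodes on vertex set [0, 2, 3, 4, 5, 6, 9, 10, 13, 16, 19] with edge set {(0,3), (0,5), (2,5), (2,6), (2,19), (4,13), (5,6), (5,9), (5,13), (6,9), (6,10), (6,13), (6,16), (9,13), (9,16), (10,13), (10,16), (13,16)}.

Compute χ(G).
χ(G) = 4

Clique number ω(G) = 4 (lower bound: χ ≥ ω).
The clique on [6, 9, 13, 16] has size 4, forcing χ ≥ 4, and the coloring below uses 4 colors, so χ(G) = 4.
A valid 4-coloring: color 1: [0, 4, 6, 19]; color 2: [2, 3, 13]; color 3: [5, 16]; color 4: [9, 10].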